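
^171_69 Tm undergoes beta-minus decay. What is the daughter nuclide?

Beta-minus decay: mass number changes by +0, atomic number by +1.
A: 171 = 171; Z: 69 + 1 = 70.
Z = 70 is ytterbium, so the daughter is ^171_70 Yb.

Yb-171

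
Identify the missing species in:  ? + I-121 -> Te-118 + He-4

Conserve mass number: A + 121 = 118 + 4, so A = 1.
Conserve atomic number: Z + 53 = 52 + 2, so Z = 1.
A = 1 and Z = 1 is H-1 — a proton.

proton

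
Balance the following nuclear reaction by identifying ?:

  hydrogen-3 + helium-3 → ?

Conserve mass number: 3 + 3 = A, so A = 6.
Conserve atomic number: 1 + 2 = Z, so Z = 3.
Z = 3 is lithium, so the species is lithium-6.

Li-6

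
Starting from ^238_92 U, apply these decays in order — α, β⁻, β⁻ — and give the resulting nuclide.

Start: (A, Z) = (238, 92).
After α: (234, 90).
After β⁻: (234, 91).
After β⁻: (234, 92).
Z = 92 is uranium.

U-234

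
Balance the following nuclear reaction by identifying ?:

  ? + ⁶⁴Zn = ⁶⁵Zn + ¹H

deuteron

Conserve mass number: A + 64 = 65 + 1, so A = 2.
Conserve atomic number: Z + 30 = 30 + 1, so Z = 1.
A = 2 and Z = 1 is ²H — a deuteron.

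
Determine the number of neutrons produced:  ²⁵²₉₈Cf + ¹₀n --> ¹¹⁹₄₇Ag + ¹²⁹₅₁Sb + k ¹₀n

5

Conserve mass number: 253 = 119 + 129 + k, so k = 253 − 248 = 5.
Check atomic number: 98 = 47 + 51 + 0 = 98. ✓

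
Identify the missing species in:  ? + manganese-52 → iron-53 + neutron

Conserve mass number: A + 52 = 53 + 1, so A = 2.
Conserve atomic number: Z + 25 = 26 + 0, so Z = 1.
A = 2 and Z = 1 is hydrogen-2 — a deuteron.

deuteron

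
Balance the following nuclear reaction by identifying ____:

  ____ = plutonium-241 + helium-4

Conserve mass number: A = 241 + 4, so A = 245.
Conserve atomic number: Z = 94 + 2, so Z = 96.
Z = 96 is curium, so the species is curium-245.

Cm-245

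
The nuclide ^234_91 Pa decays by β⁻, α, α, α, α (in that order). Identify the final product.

Start: (A, Z) = (234, 91).
After β⁻: (234, 92).
After α: (230, 90).
After α: (226, 88).
After α: (222, 86).
After α: (218, 84).
Z = 84 is polonium.

Po-218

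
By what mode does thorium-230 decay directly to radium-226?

alpha decay

ΔA = 226 − 230 = -4; ΔZ = 88 − 90 = -2.
A drops by 4 and Z drops by 2 — the signature of alpha emission.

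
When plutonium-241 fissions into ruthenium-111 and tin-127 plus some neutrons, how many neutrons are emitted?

Conserve mass number: 241 = 111 + 127 + k, so k = 241 − 238 = 3.
Check atomic number: 94 = 44 + 50 + 0 = 94. ✓

3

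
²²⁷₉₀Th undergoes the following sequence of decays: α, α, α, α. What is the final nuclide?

Start: (A, Z) = (227, 90).
After α: (223, 88).
After α: (219, 86).
After α: (215, 84).
After α: (211, 82).
Z = 82 is lead.

Pb-211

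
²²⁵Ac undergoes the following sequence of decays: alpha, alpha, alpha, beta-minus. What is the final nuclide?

Po-213

Start: (A, Z) = (225, 89).
After α: (221, 87).
After α: (217, 85).
After α: (213, 83).
After β⁻: (213, 84).
Z = 84 is polonium.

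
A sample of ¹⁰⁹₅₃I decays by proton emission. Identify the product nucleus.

Proton emission: mass number changes by -1, atomic number by -1.
A: 109 − 1 = 108; Z: 53 − 1 = 52.
Z = 52 is tellurium, so the daughter is ¹⁰⁸₅₂Te.

Te-108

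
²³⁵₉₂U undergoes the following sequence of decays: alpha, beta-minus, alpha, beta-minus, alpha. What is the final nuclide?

Ra-223

Start: (A, Z) = (235, 92).
After α: (231, 90).
After β⁻: (231, 91).
After α: (227, 89).
After β⁻: (227, 90).
After α: (223, 88).
Z = 88 is radium.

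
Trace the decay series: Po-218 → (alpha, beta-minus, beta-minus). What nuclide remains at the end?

Po-214

Start: (A, Z) = (218, 84).
After α: (214, 82).
After β⁻: (214, 83).
After β⁻: (214, 84).
Z = 84 is polonium.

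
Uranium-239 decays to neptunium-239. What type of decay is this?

beta-minus decay

ΔA = 239 − 239 = 0; ΔZ = 93 − 92 = +1.
A is unchanged and Z rises by 1 — a neutron has become a proton (β⁻ decay).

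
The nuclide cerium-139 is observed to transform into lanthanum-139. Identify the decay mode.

beta-plus decay or electron capture

ΔA = 139 − 139 = 0; ΔZ = 57 − 58 = -1.
A is unchanged and Z drops by 1 — a proton has become a neutron (β⁺ emission or electron capture).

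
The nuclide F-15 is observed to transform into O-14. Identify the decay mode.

proton emission

ΔA = 14 − 15 = -1; ΔZ = 8 − 9 = -1.
A drops by 1 and Z drops by 1 — a proton was emitted.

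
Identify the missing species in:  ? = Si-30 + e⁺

P-30

Conserve mass number: A = 30 + 0, so A = 30.
Conserve atomic number: Z = 14 + 1, so Z = 15.
Z = 15 is phosphorus, so the species is P-30.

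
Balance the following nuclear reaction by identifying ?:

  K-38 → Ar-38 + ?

positron

Conserve mass number: 38 = 38 + A, so A = 0.
Conserve atomic number: 19 = 18 + Z, so Z = 1.
A = 0 and Z = 1 is e⁺ — a positron.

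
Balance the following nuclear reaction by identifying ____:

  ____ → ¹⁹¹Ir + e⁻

Conserve mass number: A = 191 + 0, so A = 191.
Conserve atomic number: Z = 77 − 1, so Z = 76.
Z = 76 is osmium, so the species is ¹⁹¹Os.

Os-191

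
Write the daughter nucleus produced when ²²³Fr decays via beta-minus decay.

Ra-223

Beta-minus decay: mass number changes by +0, atomic number by +1.
A: 223 = 223; Z: 87 + 1 = 88.
Z = 88 is radium, so the daughter is ²²³Ra.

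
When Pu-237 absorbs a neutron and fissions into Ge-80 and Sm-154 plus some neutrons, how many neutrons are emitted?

Conserve mass number: 238 = 80 + 154 + k, so k = 238 − 234 = 4.
Check atomic number: 94 = 32 + 62 + 0 = 94. ✓

4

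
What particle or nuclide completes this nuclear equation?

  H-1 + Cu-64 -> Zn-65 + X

gamma ray

Conserve mass number: 1 + 64 = 65 + A, so A = 0.
Conserve atomic number: 1 + 29 = 30 + Z, so Z = 0.
A = 0 and Z = 0 is γ — a gamma ray.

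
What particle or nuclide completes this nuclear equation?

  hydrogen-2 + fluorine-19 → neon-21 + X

Conserve mass number: 2 + 19 = 21 + A, so A = 0.
Conserve atomic number: 1 + 9 = 10 + Z, so Z = 0.
A = 0 and Z = 0 is γ — a gamma ray.

gamma ray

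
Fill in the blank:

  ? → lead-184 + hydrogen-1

Bi-185

Conserve mass number: A = 184 + 1, so A = 185.
Conserve atomic number: Z = 82 + 1, so Z = 83.
Z = 83 is bismuth, so the species is bismuth-185.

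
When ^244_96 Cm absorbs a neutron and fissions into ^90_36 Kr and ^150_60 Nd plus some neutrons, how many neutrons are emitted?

5

Conserve mass number: 245 = 90 + 150 + k, so k = 245 − 240 = 5.
Check atomic number: 96 = 36 + 60 + 0 = 96. ✓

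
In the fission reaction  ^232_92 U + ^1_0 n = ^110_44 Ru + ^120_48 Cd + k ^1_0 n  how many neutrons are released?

3

Conserve mass number: 233 = 110 + 120 + k, so k = 233 − 230 = 3.
Check atomic number: 92 = 44 + 48 + 0 = 92. ✓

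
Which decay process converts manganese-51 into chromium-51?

beta-plus decay or electron capture

ΔA = 51 − 51 = 0; ΔZ = 24 − 25 = -1.
A is unchanged and Z drops by 1 — a proton has become a neutron (β⁺ emission or electron capture).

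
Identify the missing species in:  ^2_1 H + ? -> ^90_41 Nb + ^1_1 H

Conserve mass number: 2 + A = 90 + 1, so A = 89.
Conserve atomic number: 1 + Z = 41 + 1, so Z = 41.
Z = 41 is niobium, so the species is ^89_41 Nb.

Nb-89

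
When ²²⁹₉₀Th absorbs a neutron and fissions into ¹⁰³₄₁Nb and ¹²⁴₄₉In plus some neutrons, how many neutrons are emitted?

3

Conserve mass number: 230 = 103 + 124 + k, so k = 230 − 227 = 3.
Check atomic number: 90 = 41 + 49 + 0 = 90. ✓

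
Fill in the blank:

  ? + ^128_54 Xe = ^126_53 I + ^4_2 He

deuteron

Conserve mass number: A + 128 = 126 + 4, so A = 2.
Conserve atomic number: Z + 54 = 53 + 2, so Z = 1.
A = 2 and Z = 1 is ^2_1 H — a deuteron.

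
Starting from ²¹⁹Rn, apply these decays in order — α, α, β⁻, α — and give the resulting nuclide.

Tl-207

Start: (A, Z) = (219, 86).
After α: (215, 84).
After α: (211, 82).
After β⁻: (211, 83).
After α: (207, 81).
Z = 81 is thallium.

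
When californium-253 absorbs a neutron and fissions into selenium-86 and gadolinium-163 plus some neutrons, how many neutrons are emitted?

Conserve mass number: 254 = 86 + 163 + k, so k = 254 − 249 = 5.
Check atomic number: 98 = 34 + 64 + 0 = 98. ✓

5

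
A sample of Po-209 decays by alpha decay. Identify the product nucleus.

Alpha decay: mass number changes by -4, atomic number by -2.
A: 209 − 4 = 205; Z: 84 − 2 = 82.
Z = 82 is lead, so the daughter is Pb-205.

Pb-205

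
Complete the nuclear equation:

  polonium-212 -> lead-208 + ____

Conserve mass number: 212 = 208 + A, so A = 4.
Conserve atomic number: 84 = 82 + Z, so Z = 2.
A = 4 and Z = 2 is helium-4 — an alpha particle.

alpha particle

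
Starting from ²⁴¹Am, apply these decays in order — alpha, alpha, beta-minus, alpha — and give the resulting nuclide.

Th-229

Start: (A, Z) = (241, 95).
After α: (237, 93).
After α: (233, 91).
After β⁻: (233, 92).
After α: (229, 90).
Z = 90 is thorium.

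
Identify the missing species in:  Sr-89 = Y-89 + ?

Conserve mass number: 89 = 89 + A, so A = 0.
Conserve atomic number: 38 = 39 + Z, so Z = -1.
A = 0 and Z = -1 is e⁻ — a beta-minus particle.

beta-minus particle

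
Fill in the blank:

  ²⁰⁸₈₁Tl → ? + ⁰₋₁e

Conserve mass number: 208 = A + 0, so A = 208.
Conserve atomic number: 81 = Z − 1, so Z = 82.
Z = 82 is lead, so the species is ²⁰⁸₈₂Pb.

Pb-208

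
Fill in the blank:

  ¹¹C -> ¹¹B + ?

positron

Conserve mass number: 11 = 11 + A, so A = 0.
Conserve atomic number: 6 = 5 + Z, so Z = 1.
A = 0 and Z = 1 is e⁺ — a positron.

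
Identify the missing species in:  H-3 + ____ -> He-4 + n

Conserve mass number: 3 + A = 4 + 1, so A = 2.
Conserve atomic number: 1 + Z = 2 + 0, so Z = 1.
A = 2 and Z = 1 is H-2 — a deuteron.

deuteron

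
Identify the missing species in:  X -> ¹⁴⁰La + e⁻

Ba-140

Conserve mass number: A = 140 + 0, so A = 140.
Conserve atomic number: Z = 57 − 1, so Z = 56.
Z = 56 is barium, so the species is ¹⁴⁰Ba.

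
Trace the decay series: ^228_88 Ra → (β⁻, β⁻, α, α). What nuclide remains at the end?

Rn-220

Start: (A, Z) = (228, 88).
After β⁻: (228, 89).
After β⁻: (228, 90).
After α: (224, 88).
After α: (220, 86).
Z = 86 is radon.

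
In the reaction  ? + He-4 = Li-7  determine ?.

triton

Conserve mass number: A + 4 = 7, so A = 3.
Conserve atomic number: Z + 2 = 3, so Z = 1.
A = 3 and Z = 1 is H-3 — a triton.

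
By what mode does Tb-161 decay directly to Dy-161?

beta-minus decay

ΔA = 161 − 161 = 0; ΔZ = 66 − 65 = +1.
A is unchanged and Z rises by 1 — a neutron has become a proton (β⁻ decay).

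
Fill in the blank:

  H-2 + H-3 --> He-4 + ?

neutron

Conserve mass number: 2 + 3 = 4 + A, so A = 1.
Conserve atomic number: 1 + 1 = 2 + Z, so Z = 0.
A = 1 and Z = 0 is n — a neutron.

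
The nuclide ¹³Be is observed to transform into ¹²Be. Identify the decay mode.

neutron emission

ΔA = 12 − 13 = -1; ΔZ = 4 − 4 = +0.
A drops by 1 with Z unchanged — a neutron was emitted.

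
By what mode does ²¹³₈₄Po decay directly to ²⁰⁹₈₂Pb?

ΔA = 209 − 213 = -4; ΔZ = 82 − 84 = -2.
A drops by 4 and Z drops by 2 — the signature of alpha emission.

alpha decay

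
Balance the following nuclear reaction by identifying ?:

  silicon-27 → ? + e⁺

Al-27

Conserve mass number: 27 = A + 0, so A = 27.
Conserve atomic number: 14 = Z + 1, so Z = 13.
Z = 13 is aluminium, so the species is aluminium-27.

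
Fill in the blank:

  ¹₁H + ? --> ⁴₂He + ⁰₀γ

triton

Conserve mass number: 1 + A = 4 + 0, so A = 3.
Conserve atomic number: 1 + Z = 2 + 0, so Z = 1.
A = 3 and Z = 1 is ³₁H — a triton.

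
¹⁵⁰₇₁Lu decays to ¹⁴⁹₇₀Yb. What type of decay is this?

ΔA = 149 − 150 = -1; ΔZ = 70 − 71 = -1.
A drops by 1 and Z drops by 1 — a proton was emitted.

proton emission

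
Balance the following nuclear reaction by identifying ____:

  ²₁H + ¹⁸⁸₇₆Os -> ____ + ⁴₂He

Conserve mass number: 2 + 188 = A + 4, so A = 186.
Conserve atomic number: 1 + 76 = Z + 2, so Z = 75.
Z = 75 is rhenium, so the species is ¹⁸⁶₇₅Re.

Re-186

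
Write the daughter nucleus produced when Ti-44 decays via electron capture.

Sc-44

Electron capture: mass number changes by +0, atomic number by -1.
A: 44 = 44; Z: 22 − 1 = 21.
Z = 21 is scandium, so the daughter is Sc-44.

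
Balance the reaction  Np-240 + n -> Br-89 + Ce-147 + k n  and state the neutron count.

5

Conserve mass number: 241 = 89 + 147 + k, so k = 241 − 236 = 5.
Check atomic number: 93 = 35 + 58 + 0 = 93. ✓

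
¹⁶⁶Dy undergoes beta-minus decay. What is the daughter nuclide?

Ho-166

Beta-minus decay: mass number changes by +0, atomic number by +1.
A: 166 = 166; Z: 66 + 1 = 67.
Z = 67 is holmium, so the daughter is ¹⁶⁶Ho.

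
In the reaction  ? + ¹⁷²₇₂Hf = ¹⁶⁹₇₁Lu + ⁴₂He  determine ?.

Conserve mass number: A + 172 = 169 + 4, so A = 1.
Conserve atomic number: Z + 72 = 71 + 2, so Z = 1.
A = 1 and Z = 1 is ¹₁H — a proton.

proton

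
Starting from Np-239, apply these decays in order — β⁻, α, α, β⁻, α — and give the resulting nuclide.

Ac-227

Start: (A, Z) = (239, 93).
After β⁻: (239, 94).
After α: (235, 92).
After α: (231, 90).
After β⁻: (231, 91).
After α: (227, 89).
Z = 89 is actinium.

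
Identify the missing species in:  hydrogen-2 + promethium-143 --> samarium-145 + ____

gamma ray

Conserve mass number: 2 + 143 = 145 + A, so A = 0.
Conserve atomic number: 1 + 61 = 62 + Z, so Z = 0.
A = 0 and Z = 0 is γ — a gamma ray.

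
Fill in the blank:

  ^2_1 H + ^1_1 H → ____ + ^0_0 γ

He-3

Conserve mass number: 2 + 1 = A + 0, so A = 3.
Conserve atomic number: 1 + 1 = Z + 0, so Z = 2.
Z = 2 is helium, so the species is ^3_2 He.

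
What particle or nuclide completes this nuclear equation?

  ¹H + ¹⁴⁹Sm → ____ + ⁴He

Pm-146

Conserve mass number: 1 + 149 = A + 4, so A = 146.
Conserve atomic number: 1 + 62 = Z + 2, so Z = 61.
Z = 61 is promethium, so the species is ¹⁴⁶Pm.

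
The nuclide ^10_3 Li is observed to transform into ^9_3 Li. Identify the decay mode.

neutron emission

ΔA = 9 − 10 = -1; ΔZ = 3 − 3 = +0.
A drops by 1 with Z unchanged — a neutron was emitted.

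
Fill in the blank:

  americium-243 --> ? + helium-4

Np-239

Conserve mass number: 243 = A + 4, so A = 239.
Conserve atomic number: 95 = Z + 2, so Z = 93.
Z = 93 is neptunium, so the species is neptunium-239.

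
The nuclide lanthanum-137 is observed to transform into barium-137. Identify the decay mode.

ΔA = 137 − 137 = 0; ΔZ = 56 − 57 = -1.
A is unchanged and Z drops by 1 — a proton has become a neutron (β⁺ emission or electron capture).

beta-plus decay or electron capture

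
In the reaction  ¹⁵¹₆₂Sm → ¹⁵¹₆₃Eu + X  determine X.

Conserve mass number: 151 = 151 + A, so A = 0.
Conserve atomic number: 62 = 63 + Z, so Z = -1.
A = 0 and Z = -1 is ⁰₋₁e — a beta-minus particle.

beta-minus particle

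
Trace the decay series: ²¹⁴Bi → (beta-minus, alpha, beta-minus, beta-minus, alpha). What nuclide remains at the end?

Start: (A, Z) = (214, 83).
After β⁻: (214, 84).
After α: (210, 82).
After β⁻: (210, 83).
After β⁻: (210, 84).
After α: (206, 82).
Z = 82 is lead.

Pb-206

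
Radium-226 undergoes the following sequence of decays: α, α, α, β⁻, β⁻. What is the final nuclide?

Po-214

Start: (A, Z) = (226, 88).
After α: (222, 86).
After α: (218, 84).
After α: (214, 82).
After β⁻: (214, 83).
After β⁻: (214, 84).
Z = 84 is polonium.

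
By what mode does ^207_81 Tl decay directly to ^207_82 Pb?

ΔA = 207 − 207 = 0; ΔZ = 82 − 81 = +1.
A is unchanged and Z rises by 1 — a neutron has become a proton (β⁻ decay).

beta-minus decay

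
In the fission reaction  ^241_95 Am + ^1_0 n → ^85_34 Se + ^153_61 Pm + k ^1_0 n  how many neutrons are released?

4

Conserve mass number: 242 = 85 + 153 + k, so k = 242 − 238 = 4.
Check atomic number: 95 = 34 + 61 + 0 = 95. ✓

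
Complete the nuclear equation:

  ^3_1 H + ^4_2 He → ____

Conserve mass number: 3 + 4 = A, so A = 7.
Conserve atomic number: 1 + 2 = Z, so Z = 3.
Z = 3 is lithium, so the species is ^7_3 Li.

Li-7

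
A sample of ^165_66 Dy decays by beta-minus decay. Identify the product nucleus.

Beta-minus decay: mass number changes by +0, atomic number by +1.
A: 165 = 165; Z: 66 + 1 = 67.
Z = 67 is holmium, so the daughter is ^165_67 Ho.

Ho-165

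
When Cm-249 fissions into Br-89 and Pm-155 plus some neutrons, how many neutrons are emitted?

Conserve mass number: 249 = 89 + 155 + k, so k = 249 − 244 = 5.
Check atomic number: 96 = 35 + 61 + 0 = 96. ✓

5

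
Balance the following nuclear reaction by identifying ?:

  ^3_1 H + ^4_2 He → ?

Conserve mass number: 3 + 4 = A, so A = 7.
Conserve atomic number: 1 + 2 = Z, so Z = 3.
Z = 3 is lithium, so the species is ^7_3 Li.

Li-7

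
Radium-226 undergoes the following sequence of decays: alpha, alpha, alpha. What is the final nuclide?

Start: (A, Z) = (226, 88).
After α: (222, 86).
After α: (218, 84).
After α: (214, 82).
Z = 82 is lead.

Pb-214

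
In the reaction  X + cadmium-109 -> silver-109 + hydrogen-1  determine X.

neutron

Conserve mass number: A + 109 = 109 + 1, so A = 1.
Conserve atomic number: Z + 48 = 47 + 1, so Z = 0.
A = 1 and Z = 0 is neutron — a neutron.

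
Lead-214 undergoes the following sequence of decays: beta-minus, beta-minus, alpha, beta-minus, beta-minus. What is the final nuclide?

Start: (A, Z) = (214, 82).
After β⁻: (214, 83).
After β⁻: (214, 84).
After α: (210, 82).
After β⁻: (210, 83).
After β⁻: (210, 84).
Z = 84 is polonium.

Po-210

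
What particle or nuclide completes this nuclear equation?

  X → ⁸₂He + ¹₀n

Conserve mass number: A = 8 + 1, so A = 9.
Conserve atomic number: Z = 2 + 0, so Z = 2.
Z = 2 is helium, so the species is ⁹₂He.

He-9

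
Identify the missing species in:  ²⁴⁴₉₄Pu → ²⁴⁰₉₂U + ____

Conserve mass number: 244 = 240 + A, so A = 4.
Conserve atomic number: 94 = 92 + Z, so Z = 2.
A = 4 and Z = 2 is ⁴₂He — an alpha particle.

alpha particle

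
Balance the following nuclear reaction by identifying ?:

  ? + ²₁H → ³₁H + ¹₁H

Conserve mass number: A + 2 = 3 + 1, so A = 2.
Conserve atomic number: Z + 1 = 1 + 1, so Z = 1.
A = 2 and Z = 1 is ²₁H — a deuteron.

deuteron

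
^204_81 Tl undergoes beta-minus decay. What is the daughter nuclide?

Beta-minus decay: mass number changes by +0, atomic number by +1.
A: 204 = 204; Z: 81 + 1 = 82.
Z = 82 is lead, so the daughter is ^204_82 Pb.

Pb-204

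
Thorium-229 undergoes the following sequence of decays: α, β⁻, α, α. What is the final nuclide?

At-217

Start: (A, Z) = (229, 90).
After α: (225, 88).
After β⁻: (225, 89).
After α: (221, 87).
After α: (217, 85).
Z = 85 is astatine.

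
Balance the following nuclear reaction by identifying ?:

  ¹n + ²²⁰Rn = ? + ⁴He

Conserve mass number: 1 + 220 = A + 4, so A = 217.
Conserve atomic number: 0 + 86 = Z + 2, so Z = 84.
Z = 84 is polonium, so the species is ²¹⁷Po.

Po-217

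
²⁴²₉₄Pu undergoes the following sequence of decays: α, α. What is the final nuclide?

Th-234

Start: (A, Z) = (242, 94).
After α: (238, 92).
After α: (234, 90).
Z = 90 is thorium.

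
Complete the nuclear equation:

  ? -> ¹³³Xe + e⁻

I-133

Conserve mass number: A = 133 + 0, so A = 133.
Conserve atomic number: Z = 54 − 1, so Z = 53.
Z = 53 is iodine, so the species is ¹³³I.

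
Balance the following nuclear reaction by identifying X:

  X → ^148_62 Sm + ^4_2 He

Gd-152

Conserve mass number: A = 148 + 4, so A = 152.
Conserve atomic number: Z = 62 + 2, so Z = 64.
Z = 64 is gadolinium, so the species is ^152_64 Gd.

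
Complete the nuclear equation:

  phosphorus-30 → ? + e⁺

Conserve mass number: 30 = A + 0, so A = 30.
Conserve atomic number: 15 = Z + 1, so Z = 14.
Z = 14 is silicon, so the species is silicon-30.

Si-30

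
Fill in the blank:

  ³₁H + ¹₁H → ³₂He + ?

Conserve mass number: 3 + 1 = 3 + A, so A = 1.
Conserve atomic number: 1 + 1 = 2 + Z, so Z = 0.
A = 1 and Z = 0 is ¹₀n — a neutron.

neutron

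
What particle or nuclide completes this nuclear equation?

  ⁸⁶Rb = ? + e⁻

Sr-86

Conserve mass number: 86 = A + 0, so A = 86.
Conserve atomic number: 37 = Z − 1, so Z = 38.
Z = 38 is strontium, so the species is ⁸⁶Sr.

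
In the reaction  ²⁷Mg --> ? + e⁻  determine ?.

Conserve mass number: 27 = A + 0, so A = 27.
Conserve atomic number: 12 = Z − 1, so Z = 13.
Z = 13 is aluminium, so the species is ²⁷Al.

Al-27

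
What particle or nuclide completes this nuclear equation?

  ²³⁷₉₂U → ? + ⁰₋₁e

Np-237

Conserve mass number: 237 = A + 0, so A = 237.
Conserve atomic number: 92 = Z − 1, so Z = 93.
Z = 93 is neptunium, so the species is ²³⁷₉₃Np.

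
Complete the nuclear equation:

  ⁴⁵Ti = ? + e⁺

Conserve mass number: 45 = A + 0, so A = 45.
Conserve atomic number: 22 = Z + 1, so Z = 21.
Z = 21 is scandium, so the species is ⁴⁵Sc.

Sc-45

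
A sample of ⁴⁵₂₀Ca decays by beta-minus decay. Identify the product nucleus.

Beta-minus decay: mass number changes by +0, atomic number by +1.
A: 45 = 45; Z: 20 + 1 = 21.
Z = 21 is scandium, so the daughter is ⁴⁵₂₁Sc.

Sc-45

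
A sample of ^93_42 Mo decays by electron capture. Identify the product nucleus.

Electron capture: mass number changes by +0, atomic number by -1.
A: 93 = 93; Z: 42 − 1 = 41.
Z = 41 is niobium, so the daughter is ^93_41 Nb.

Nb-93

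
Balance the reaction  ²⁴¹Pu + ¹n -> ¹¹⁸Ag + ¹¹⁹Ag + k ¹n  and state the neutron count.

5

Conserve mass number: 242 = 118 + 119 + k, so k = 242 − 237 = 5.
Check atomic number: 94 = 47 + 47 + 0 = 94. ✓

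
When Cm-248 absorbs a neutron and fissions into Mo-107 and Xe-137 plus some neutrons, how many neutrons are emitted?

Conserve mass number: 249 = 107 + 137 + k, so k = 249 − 244 = 5.
Check atomic number: 96 = 42 + 54 + 0 = 96. ✓

5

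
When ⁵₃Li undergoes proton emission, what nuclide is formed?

He-4

Proton emission: mass number changes by -1, atomic number by -1.
A: 5 − 1 = 4; Z: 3 − 1 = 2.
Z = 2 is helium, so the daughter is ⁴₂He.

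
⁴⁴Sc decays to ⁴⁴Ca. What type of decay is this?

ΔA = 44 − 44 = 0; ΔZ = 20 − 21 = -1.
A is unchanged and Z drops by 1 — a proton has become a neutron (β⁺ emission or electron capture).

beta-plus decay or electron capture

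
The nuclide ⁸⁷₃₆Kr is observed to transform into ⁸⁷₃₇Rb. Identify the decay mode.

ΔA = 87 − 87 = 0; ΔZ = 37 − 36 = +1.
A is unchanged and Z rises by 1 — a neutron has become a proton (β⁻ decay).

beta-minus decay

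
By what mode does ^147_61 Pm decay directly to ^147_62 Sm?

ΔA = 147 − 147 = 0; ΔZ = 62 − 61 = +1.
A is unchanged and Z rises by 1 — a neutron has become a proton (β⁻ decay).

beta-minus decay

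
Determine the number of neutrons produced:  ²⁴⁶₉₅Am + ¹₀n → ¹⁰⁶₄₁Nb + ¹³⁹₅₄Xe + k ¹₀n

Conserve mass number: 247 = 106 + 139 + k, so k = 247 − 245 = 2.
Check atomic number: 95 = 41 + 54 + 0 = 95. ✓

2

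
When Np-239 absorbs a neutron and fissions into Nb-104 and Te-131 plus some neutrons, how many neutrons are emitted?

Conserve mass number: 240 = 104 + 131 + k, so k = 240 − 235 = 5.
Check atomic number: 93 = 41 + 52 + 0 = 93. ✓

5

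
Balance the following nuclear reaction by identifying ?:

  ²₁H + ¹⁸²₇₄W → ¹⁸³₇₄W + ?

Conserve mass number: 2 + 182 = 183 + A, so A = 1.
Conserve atomic number: 1 + 74 = 74 + Z, so Z = 1.
A = 1 and Z = 1 is ¹₁H — a proton.

proton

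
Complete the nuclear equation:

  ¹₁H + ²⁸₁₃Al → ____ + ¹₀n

Si-28

Conserve mass number: 1 + 28 = A + 1, so A = 28.
Conserve atomic number: 1 + 13 = Z + 0, so Z = 14.
Z = 14 is silicon, so the species is ²⁸₁₄Si.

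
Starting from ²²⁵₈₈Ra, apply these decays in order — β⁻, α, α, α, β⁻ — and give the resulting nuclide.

Po-213

Start: (A, Z) = (225, 88).
After β⁻: (225, 89).
After α: (221, 87).
After α: (217, 85).
After α: (213, 83).
After β⁻: (213, 84).
Z = 84 is polonium.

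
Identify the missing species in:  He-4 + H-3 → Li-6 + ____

neutron

Conserve mass number: 4 + 3 = 6 + A, so A = 1.
Conserve atomic number: 2 + 1 = 3 + Z, so Z = 0.
A = 1 and Z = 0 is n — a neutron.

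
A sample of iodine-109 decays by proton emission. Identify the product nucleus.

Te-108

Proton emission: mass number changes by -1, atomic number by -1.
A: 109 − 1 = 108; Z: 53 − 1 = 52.
Z = 52 is tellurium, so the daughter is tellurium-108.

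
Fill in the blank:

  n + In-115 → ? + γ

Conserve mass number: 1 + 115 = A + 0, so A = 116.
Conserve atomic number: 0 + 49 = Z + 0, so Z = 49.
Z = 49 is indium, so the species is In-116.

In-116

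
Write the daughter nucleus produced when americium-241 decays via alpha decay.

Np-237

Alpha decay: mass number changes by -4, atomic number by -2.
A: 241 − 4 = 237; Z: 95 − 2 = 93.
Z = 93 is neptunium, so the daughter is neptunium-237.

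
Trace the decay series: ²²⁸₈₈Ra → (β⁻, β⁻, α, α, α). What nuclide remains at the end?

Po-216

Start: (A, Z) = (228, 88).
After β⁻: (228, 89).
After β⁻: (228, 90).
After α: (224, 88).
After α: (220, 86).
After α: (216, 84).
Z = 84 is polonium.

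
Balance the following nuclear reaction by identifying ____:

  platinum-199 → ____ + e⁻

Conserve mass number: 199 = A + 0, so A = 199.
Conserve atomic number: 78 = Z − 1, so Z = 79.
Z = 79 is gold, so the species is gold-199.

Au-199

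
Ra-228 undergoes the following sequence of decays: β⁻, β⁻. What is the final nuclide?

Th-228

Start: (A, Z) = (228, 88).
After β⁻: (228, 89).
After β⁻: (228, 90).
Z = 90 is thorium.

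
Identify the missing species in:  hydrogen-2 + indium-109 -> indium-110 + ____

proton

Conserve mass number: 2 + 109 = 110 + A, so A = 1.
Conserve atomic number: 1 + 49 = 49 + Z, so Z = 1.
A = 1 and Z = 1 is hydrogen-1 — a proton.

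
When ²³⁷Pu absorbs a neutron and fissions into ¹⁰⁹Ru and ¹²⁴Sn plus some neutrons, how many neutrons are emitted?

5

Conserve mass number: 238 = 109 + 124 + k, so k = 238 − 233 = 5.
Check atomic number: 94 = 44 + 50 + 0 = 94. ✓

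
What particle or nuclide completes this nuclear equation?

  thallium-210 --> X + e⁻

Pb-210

Conserve mass number: 210 = A + 0, so A = 210.
Conserve atomic number: 81 = Z − 1, so Z = 82.
Z = 82 is lead, so the species is lead-210.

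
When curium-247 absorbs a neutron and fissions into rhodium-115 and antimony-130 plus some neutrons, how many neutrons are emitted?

3

Conserve mass number: 248 = 115 + 130 + k, so k = 248 − 245 = 3.
Check atomic number: 96 = 45 + 51 + 0 = 96. ✓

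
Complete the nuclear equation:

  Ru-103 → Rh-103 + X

beta-minus particle

Conserve mass number: 103 = 103 + A, so A = 0.
Conserve atomic number: 44 = 45 + Z, so Z = -1.
A = 0 and Z = -1 is e⁻ — a beta-minus particle.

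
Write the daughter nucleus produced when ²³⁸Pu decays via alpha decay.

Alpha decay: mass number changes by -4, atomic number by -2.
A: 238 − 4 = 234; Z: 94 − 2 = 92.
Z = 92 is uranium, so the daughter is ²³⁴U.

U-234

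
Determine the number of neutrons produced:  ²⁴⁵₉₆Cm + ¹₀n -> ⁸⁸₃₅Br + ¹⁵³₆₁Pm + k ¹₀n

5

Conserve mass number: 246 = 88 + 153 + k, so k = 246 − 241 = 5.
Check atomic number: 96 = 35 + 61 + 0 = 96. ✓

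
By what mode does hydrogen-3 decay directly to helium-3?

ΔA = 3 − 3 = 0; ΔZ = 2 − 1 = +1.
A is unchanged and Z rises by 1 — a neutron has become a proton (β⁻ decay).

beta-minus decay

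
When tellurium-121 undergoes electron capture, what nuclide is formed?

Electron capture: mass number changes by +0, atomic number by -1.
A: 121 = 121; Z: 52 − 1 = 51.
Z = 51 is antimony, so the daughter is antimony-121.

Sb-121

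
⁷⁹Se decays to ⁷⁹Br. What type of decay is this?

ΔA = 79 − 79 = 0; ΔZ = 35 − 34 = +1.
A is unchanged and Z rises by 1 — a neutron has become a proton (β⁻ decay).

beta-minus decay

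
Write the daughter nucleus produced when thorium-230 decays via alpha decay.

Alpha decay: mass number changes by -4, atomic number by -2.
A: 230 − 4 = 226; Z: 90 − 2 = 88.
Z = 88 is radium, so the daughter is radium-226.

Ra-226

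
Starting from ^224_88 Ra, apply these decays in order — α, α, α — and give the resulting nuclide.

Start: (A, Z) = (224, 88).
After α: (220, 86).
After α: (216, 84).
After α: (212, 82).
Z = 82 is lead.

Pb-212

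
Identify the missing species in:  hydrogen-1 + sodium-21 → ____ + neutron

Conserve mass number: 1 + 21 = A + 1, so A = 21.
Conserve atomic number: 1 + 11 = Z + 0, so Z = 12.
Z = 12 is magnesium, so the species is magnesium-21.

Mg-21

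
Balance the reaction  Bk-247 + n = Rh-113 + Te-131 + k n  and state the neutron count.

4

Conserve mass number: 248 = 113 + 131 + k, so k = 248 − 244 = 4.
Check atomic number: 97 = 45 + 52 + 0 = 97. ✓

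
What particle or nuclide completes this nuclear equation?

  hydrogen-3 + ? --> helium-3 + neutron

proton

Conserve mass number: 3 + A = 3 + 1, so A = 1.
Conserve atomic number: 1 + Z = 2 + 0, so Z = 1.
A = 1 and Z = 1 is hydrogen-1 — a proton.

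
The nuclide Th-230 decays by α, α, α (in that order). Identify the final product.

Po-218

Start: (A, Z) = (230, 90).
After α: (226, 88).
After α: (222, 86).
After α: (218, 84).
Z = 84 is polonium.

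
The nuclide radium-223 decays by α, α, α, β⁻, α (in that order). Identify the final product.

Tl-207

Start: (A, Z) = (223, 88).
After α: (219, 86).
After α: (215, 84).
After α: (211, 82).
After β⁻: (211, 83).
After α: (207, 81).
Z = 81 is thallium.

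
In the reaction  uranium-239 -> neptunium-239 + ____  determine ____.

beta-minus particle

Conserve mass number: 239 = 239 + A, so A = 0.
Conserve atomic number: 92 = 93 + Z, so Z = -1.
A = 0 and Z = -1 is e⁻ — a beta-minus particle.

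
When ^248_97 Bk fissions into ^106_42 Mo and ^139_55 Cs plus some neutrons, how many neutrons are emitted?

3

Conserve mass number: 248 = 106 + 139 + k, so k = 248 − 245 = 3.
Check atomic number: 97 = 42 + 55 + 0 = 97. ✓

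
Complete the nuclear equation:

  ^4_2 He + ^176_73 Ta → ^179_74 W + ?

Conserve mass number: 4 + 176 = 179 + A, so A = 1.
Conserve atomic number: 2 + 73 = 74 + Z, so Z = 1.
A = 1 and Z = 1 is ^1_1 H — a proton.

proton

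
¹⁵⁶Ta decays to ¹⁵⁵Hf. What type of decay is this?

ΔA = 155 − 156 = -1; ΔZ = 72 − 73 = -1.
A drops by 1 and Z drops by 1 — a proton was emitted.

proton emission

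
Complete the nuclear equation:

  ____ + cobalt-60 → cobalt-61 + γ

neutron

Conserve mass number: A + 60 = 61 + 0, so A = 1.
Conserve atomic number: Z + 27 = 27 + 0, so Z = 0.
A = 1 and Z = 0 is neutron — a neutron.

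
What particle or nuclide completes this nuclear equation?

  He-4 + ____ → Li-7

Conserve mass number: 4 + A = 7, so A = 3.
Conserve atomic number: 2 + Z = 3, so Z = 1.
A = 3 and Z = 1 is H-3 — a triton.

triton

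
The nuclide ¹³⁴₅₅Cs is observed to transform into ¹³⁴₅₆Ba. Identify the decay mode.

ΔA = 134 − 134 = 0; ΔZ = 56 − 55 = +1.
A is unchanged and Z rises by 1 — a neutron has become a proton (β⁻ decay).

beta-minus decay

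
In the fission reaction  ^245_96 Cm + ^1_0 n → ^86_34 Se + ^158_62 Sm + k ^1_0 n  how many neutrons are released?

Conserve mass number: 246 = 86 + 158 + k, so k = 246 − 244 = 2.
Check atomic number: 96 = 34 + 62 + 0 = 96. ✓

2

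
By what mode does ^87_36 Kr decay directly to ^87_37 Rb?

ΔA = 87 − 87 = 0; ΔZ = 37 − 36 = +1.
A is unchanged and Z rises by 1 — a neutron has become a proton (β⁻ decay).

beta-minus decay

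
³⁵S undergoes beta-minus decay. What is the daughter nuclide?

Cl-35

Beta-minus decay: mass number changes by +0, atomic number by +1.
A: 35 = 35; Z: 16 + 1 = 17.
Z = 17 is chlorine, so the daughter is ³⁵Cl.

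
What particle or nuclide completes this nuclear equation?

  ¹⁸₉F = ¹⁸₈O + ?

positron

Conserve mass number: 18 = 18 + A, so A = 0.
Conserve atomic number: 9 = 8 + Z, so Z = 1.
A = 0 and Z = 1 is ⁰₁e — a positron.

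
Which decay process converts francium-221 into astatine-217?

ΔA = 217 − 221 = -4; ΔZ = 85 − 87 = -2.
A drops by 4 and Z drops by 2 — the signature of alpha emission.

alpha decay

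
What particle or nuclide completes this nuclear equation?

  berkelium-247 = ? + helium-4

Am-243

Conserve mass number: 247 = A + 4, so A = 243.
Conserve atomic number: 97 = Z + 2, so Z = 95.
Z = 95 is americium, so the species is americium-243.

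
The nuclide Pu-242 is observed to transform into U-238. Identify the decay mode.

ΔA = 238 − 242 = -4; ΔZ = 92 − 94 = -2.
A drops by 4 and Z drops by 2 — the signature of alpha emission.

alpha decay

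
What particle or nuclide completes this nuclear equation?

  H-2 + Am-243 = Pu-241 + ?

alpha particle

Conserve mass number: 2 + 243 = 241 + A, so A = 4.
Conserve atomic number: 1 + 95 = 94 + Z, so Z = 2.
A = 4 and Z = 2 is He-4 — an alpha particle.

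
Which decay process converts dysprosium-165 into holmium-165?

ΔA = 165 − 165 = 0; ΔZ = 67 − 66 = +1.
A is unchanged and Z rises by 1 — a neutron has become a proton (β⁻ decay).

beta-minus decay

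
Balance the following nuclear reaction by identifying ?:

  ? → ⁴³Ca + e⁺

Sc-43

Conserve mass number: A = 43 + 0, so A = 43.
Conserve atomic number: Z = 20 + 1, so Z = 21.
Z = 21 is scandium, so the species is ⁴³Sc.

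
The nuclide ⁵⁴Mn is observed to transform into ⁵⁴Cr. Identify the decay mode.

ΔA = 54 − 54 = 0; ΔZ = 24 − 25 = -1.
A is unchanged and Z drops by 1 — a proton has become a neutron (β⁺ emission or electron capture).

beta-plus decay or electron capture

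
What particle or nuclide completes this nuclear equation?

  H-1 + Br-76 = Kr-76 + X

Conserve mass number: 1 + 76 = 76 + A, so A = 1.
Conserve atomic number: 1 + 35 = 36 + Z, so Z = 0.
A = 1 and Z = 0 is n — a neutron.

neutron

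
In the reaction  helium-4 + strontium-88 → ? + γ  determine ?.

Zr-92

Conserve mass number: 4 + 88 = A + 0, so A = 92.
Conserve atomic number: 2 + 38 = Z + 0, so Z = 40.
Z = 40 is zirconium, so the species is zirconium-92.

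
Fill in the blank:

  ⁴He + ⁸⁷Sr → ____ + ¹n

Zr-90

Conserve mass number: 4 + 87 = A + 1, so A = 90.
Conserve atomic number: 2 + 38 = Z + 0, so Z = 40.
Z = 40 is zirconium, so the species is ⁹⁰Zr.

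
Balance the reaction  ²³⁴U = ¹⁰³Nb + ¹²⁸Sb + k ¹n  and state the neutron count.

Conserve mass number: 234 = 103 + 128 + k, so k = 234 − 231 = 3.
Check atomic number: 92 = 41 + 51 + 0 = 92. ✓

3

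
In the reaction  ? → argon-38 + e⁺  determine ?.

Conserve mass number: A = 38 + 0, so A = 38.
Conserve atomic number: Z = 18 + 1, so Z = 19.
Z = 19 is potassium, so the species is potassium-38.

K-38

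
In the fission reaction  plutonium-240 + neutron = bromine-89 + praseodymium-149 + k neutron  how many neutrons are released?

3

Conserve mass number: 241 = 89 + 149 + k, so k = 241 − 238 = 3.
Check atomic number: 94 = 35 + 59 + 0 = 94. ✓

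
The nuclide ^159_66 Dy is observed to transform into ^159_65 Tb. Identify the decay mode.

beta-plus decay or electron capture

ΔA = 159 − 159 = 0; ΔZ = 65 − 66 = -1.
A is unchanged and Z drops by 1 — a proton has become a neutron (β⁺ emission or electron capture).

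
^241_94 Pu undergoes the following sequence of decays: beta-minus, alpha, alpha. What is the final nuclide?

Pa-233

Start: (A, Z) = (241, 94).
After β⁻: (241, 95).
After α: (237, 93).
After α: (233, 91).
Z = 91 is protactinium.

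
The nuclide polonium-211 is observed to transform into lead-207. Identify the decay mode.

ΔA = 207 − 211 = -4; ΔZ = 82 − 84 = -2.
A drops by 4 and Z drops by 2 — the signature of alpha emission.

alpha decay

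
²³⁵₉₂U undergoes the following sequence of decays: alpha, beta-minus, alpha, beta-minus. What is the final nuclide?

Th-227

Start: (A, Z) = (235, 92).
After α: (231, 90).
After β⁻: (231, 91).
After α: (227, 89).
After β⁻: (227, 90).
Z = 90 is thorium.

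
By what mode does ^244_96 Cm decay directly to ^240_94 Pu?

ΔA = 240 − 244 = -4; ΔZ = 94 − 96 = -2.
A drops by 4 and Z drops by 2 — the signature of alpha emission.

alpha decay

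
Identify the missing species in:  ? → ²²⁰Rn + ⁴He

Conserve mass number: A = 220 + 4, so A = 224.
Conserve atomic number: Z = 86 + 2, so Z = 88.
Z = 88 is radium, so the species is ²²⁴Ra.

Ra-224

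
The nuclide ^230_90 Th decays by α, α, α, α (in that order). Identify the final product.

Start: (A, Z) = (230, 90).
After α: (226, 88).
After α: (222, 86).
After α: (218, 84).
After α: (214, 82).
Z = 82 is lead.

Pb-214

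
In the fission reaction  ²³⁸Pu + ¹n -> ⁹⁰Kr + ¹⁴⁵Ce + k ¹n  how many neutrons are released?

4

Conserve mass number: 239 = 90 + 145 + k, so k = 239 − 235 = 4.
Check atomic number: 94 = 36 + 58 + 0 = 94. ✓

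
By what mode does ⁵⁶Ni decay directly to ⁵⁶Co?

ΔA = 56 − 56 = 0; ΔZ = 27 − 28 = -1.
A is unchanged and Z drops by 1 — a proton has become a neutron (β⁺ emission or electron capture).

beta-plus decay or electron capture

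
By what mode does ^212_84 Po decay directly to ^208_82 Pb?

ΔA = 208 − 212 = -4; ΔZ = 82 − 84 = -2.
A drops by 4 and Z drops by 2 — the signature of alpha emission.

alpha decay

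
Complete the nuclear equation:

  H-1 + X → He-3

deuteron

Conserve mass number: 1 + A = 3, so A = 2.
Conserve atomic number: 1 + Z = 2, so Z = 1.
A = 2 and Z = 1 is H-2 — a deuteron.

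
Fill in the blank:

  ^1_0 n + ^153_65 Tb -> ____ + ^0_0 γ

Tb-154

Conserve mass number: 1 + 153 = A + 0, so A = 154.
Conserve atomic number: 0 + 65 = Z + 0, so Z = 65.
Z = 65 is terbium, so the species is ^154_65 Tb.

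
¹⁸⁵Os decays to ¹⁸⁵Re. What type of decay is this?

beta-plus decay or electron capture

ΔA = 185 − 185 = 0; ΔZ = 75 − 76 = -1.
A is unchanged and Z drops by 1 — a proton has become a neutron (β⁺ emission or electron capture).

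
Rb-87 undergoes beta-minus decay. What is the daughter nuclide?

Sr-87

Beta-minus decay: mass number changes by +0, atomic number by +1.
A: 87 = 87; Z: 37 + 1 = 38.
Z = 38 is strontium, so the daughter is Sr-87.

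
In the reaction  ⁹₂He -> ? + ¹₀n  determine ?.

He-8

Conserve mass number: 9 = A + 1, so A = 8.
Conserve atomic number: 2 = Z + 0, so Z = 2.
Z = 2 is helium, so the species is ⁸₂He.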